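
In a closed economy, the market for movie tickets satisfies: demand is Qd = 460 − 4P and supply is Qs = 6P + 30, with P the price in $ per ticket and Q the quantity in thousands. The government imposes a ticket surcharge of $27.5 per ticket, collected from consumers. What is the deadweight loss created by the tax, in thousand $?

Before the tax: set 460 − 4P = 6P + 30 → P* = $43, Q* = 288.
With the tax collected from consumers, demand (in seller-price terms) shifts: Qd = 460 − 4(P + 27.5).
New equilibrium: consumers pay $59.5, suppliers receive $32, Q = 222. (Wedge: Pb − Ps = 27.5.)
Quantity falls by |ΔQ| = |288 − 222| = 66.
DWL = ½ · t · |ΔQ| = ½ · 27.5 · 66 = $907.5.

Deadweight loss = $907.5 thousand.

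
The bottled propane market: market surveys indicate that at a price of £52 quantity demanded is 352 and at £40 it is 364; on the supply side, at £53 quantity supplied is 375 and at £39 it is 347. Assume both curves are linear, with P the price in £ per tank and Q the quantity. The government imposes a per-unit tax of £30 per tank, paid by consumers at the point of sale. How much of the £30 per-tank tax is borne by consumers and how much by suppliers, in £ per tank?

Consumers bear £20 per tank; suppliers bear £10 per tank.

Demand slope: (364 − 352)/(40 − 52) = -1, so Qd = 404 − P.
Supply slope: (347 − 375)/(39 − 53) = 2, so Qs = 2P + 269.
Before the tax: set 404 − P = 2P + 269 → P* = £45, Q* = 359.
With the tax collected from consumers, demand (in seller-price terms) shifts: Qd = 404 − (P + 30).
New equilibrium: consumers pay £65, suppliers receive £35, Q = 339. (Wedge: Pb − Ps = 30.)
Burden on consumers: £20; on suppliers: £10. (They sum to £30.)
The less price-elastic side of the market bears the larger share of a per-unit tax.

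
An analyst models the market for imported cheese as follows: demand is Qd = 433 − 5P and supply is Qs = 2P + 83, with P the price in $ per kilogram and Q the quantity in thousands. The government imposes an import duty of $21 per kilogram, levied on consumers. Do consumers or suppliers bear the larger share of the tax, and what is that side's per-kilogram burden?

Before the tax: set 433 − 5P = 2P + 83 → P* = $50, Q* = 183.
With the tax collected from consumers, demand (in seller-price terms) shifts: Qd = 433 − 5(P + 21).
New equilibrium: consumers pay $56, suppliers receive $35, Q = 153. (Wedge: Pb − Ps = 21.)
Per-kilogram burden: consumers $6, suppliers $15.
Suppliers take the larger share because supply is less price-elastic here (demand slope 5 vs supply slope 2).
The less price-elastic side of the market bears the larger share of a per-unit tax.

Suppliers bear the larger share: $15 per kilogram.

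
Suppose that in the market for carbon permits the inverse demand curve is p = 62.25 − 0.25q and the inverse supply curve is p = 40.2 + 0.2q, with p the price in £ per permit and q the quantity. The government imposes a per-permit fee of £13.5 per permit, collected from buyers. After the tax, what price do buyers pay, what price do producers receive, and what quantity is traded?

Buyers pay £57.5; producers receive £44; quantity = 19.

Rewrite in direct form: qd = 249 − 4p and qs = 5p − 201.
Without the tax, 249 − 4p = 5p − 201 gives 9p = 450, so p* = £50 and q* = 49.
With the tax collected from buyers, demand (in seller-price terms) shifts: qd = 249 − 4(p + 13.5).
Solving gives q = 19 with buyers paying £57.5 and producers receiving £44 (the £13.5 wedge).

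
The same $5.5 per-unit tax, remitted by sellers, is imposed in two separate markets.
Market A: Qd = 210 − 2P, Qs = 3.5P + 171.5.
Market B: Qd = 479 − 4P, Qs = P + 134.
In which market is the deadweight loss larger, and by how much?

Market A, by $7.15.

Market A: pre-tax P* = $7, Q* = 196; post-tax Q = 189; deadweight loss = $19.25.
Market B: pre-tax P* = $69, Q* = 203; post-tax Q = 198.6; deadweight loss = $12.1.
Difference: $19.25 vs $12.1 → market A is larger by $7.15.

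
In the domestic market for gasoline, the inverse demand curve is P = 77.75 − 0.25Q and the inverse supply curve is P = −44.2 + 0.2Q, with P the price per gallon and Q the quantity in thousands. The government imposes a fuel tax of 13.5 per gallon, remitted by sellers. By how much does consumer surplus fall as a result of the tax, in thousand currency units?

Rewrite in direct form: Qd = 311 − 4P and Qs = 5P + 221.
Before the tax: set 311 − 4P = 5P + 221 → P* = 10, Q* = 271.
With the tax collected from sellers, supply shifts: Qs = 5(P − 13.5) + 221.
New equilibrium: consumers pay 17.5, sellers receive 4, Q = 241. (Wedge: Pb − Ps = 13.5.)
ΔCS is the trapezoid between Q = 241 and Q = 271 of height 7.5: ½ · (271 + 241) · 7.5 = 1920.

Consumer surplus falls by 1920 thousand.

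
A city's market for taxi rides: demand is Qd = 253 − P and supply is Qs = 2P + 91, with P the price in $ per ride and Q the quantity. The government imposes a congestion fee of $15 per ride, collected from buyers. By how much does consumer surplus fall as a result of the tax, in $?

Consumer surplus falls by $1940.

Without the tax, 253 − P = 2P + 91 gives 3P = 162, so P* = $54 and Q* = 199.
With the tax collected from buyers, demand (in seller-price terms) shifts: Qd = 253 − (P + 15).
New equilibrium: buyers pay $64, suppliers receive $49, Q = 189. (Wedge: Pb − Ps = 15.)
ΔCS is the trapezoid between Q = 189 and Q = 199 of height $10: ½ · (199 + 189) · 10 = $1940.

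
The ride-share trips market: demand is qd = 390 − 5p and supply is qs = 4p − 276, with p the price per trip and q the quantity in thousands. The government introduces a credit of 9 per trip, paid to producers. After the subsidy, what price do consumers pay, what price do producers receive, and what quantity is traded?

Consumers pay 70; producers receive 79; quantity = 40.

Without the subsidy, 390 − 5p = 4p − 276 gives 9p = 666, so p* = 74 and q* = 20.
With a per-unit subsidy paid to producers, each receives p + 9 per unit sold, so supply becomes qs = 4(p + 9) − 276.
New equilibrium: consumers pay 70, producers receive 79, q = 40. (Wedge: pb − ps = −9.)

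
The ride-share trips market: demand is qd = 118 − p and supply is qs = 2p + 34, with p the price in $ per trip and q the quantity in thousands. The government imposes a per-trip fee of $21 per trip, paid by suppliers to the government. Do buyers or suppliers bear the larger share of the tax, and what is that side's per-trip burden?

Buyers bear the larger share: $14 per trip.

Before the tax: set 118 − p = 2p + 34 → p* = $28, q* = 90.
With the tax collected from suppliers, supply shifts: qs = 2(p − 21) + 34.
Solving gives q = 76 with buyers paying $42 and suppliers receiving $21 (the $21 wedge).
Per-trip burden: buyers $14, suppliers $7.
Buyers take the larger share because demand is less price-elastic here (demand slope 1 vs supply slope 2).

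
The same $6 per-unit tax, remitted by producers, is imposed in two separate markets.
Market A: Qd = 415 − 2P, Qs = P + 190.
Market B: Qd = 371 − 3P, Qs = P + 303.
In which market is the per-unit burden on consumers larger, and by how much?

Market A, by $0.5.

Market A: pre-tax P* = $75, Q* = 265; post-tax Q = 261; per-unit burden on consumers = $2.
Market B: pre-tax P* = $17, Q* = 320; post-tax Q = 315.5; per-unit burden on consumers = $1.5.
Difference: $2 vs $1.5 → market A is larger by $0.5.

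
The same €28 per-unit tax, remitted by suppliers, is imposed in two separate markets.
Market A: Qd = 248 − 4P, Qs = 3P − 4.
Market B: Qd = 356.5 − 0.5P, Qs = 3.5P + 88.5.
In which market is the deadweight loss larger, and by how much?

Market A, by €500.5.

Market A: pre-tax P* = €36, Q* = 104; post-tax Q = 56; deadweight loss = €672.
Market B: pre-tax P* = €67, Q* = 323; post-tax Q = 310.75; deadweight loss = €171.5.
Difference: €672 vs €171.5 → market A is larger by €500.5.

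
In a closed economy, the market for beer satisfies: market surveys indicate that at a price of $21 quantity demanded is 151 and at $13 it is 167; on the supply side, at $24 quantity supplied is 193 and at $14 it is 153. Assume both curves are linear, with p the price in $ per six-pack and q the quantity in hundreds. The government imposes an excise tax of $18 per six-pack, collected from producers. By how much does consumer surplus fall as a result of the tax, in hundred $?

Demand slope: (167 − 151)/(13 − 21) = -2, so qd = 193 − 2p.
Supply slope: (153 − 193)/(14 − 24) = 4, so qs = 4p + 97.
Before the tax: set 193 − 2p = 4p + 97 → p* = $16, q* = 161.
With the tax collected from producers, supply shifts: qs = 4(p − 18) + 97.
Solving gives q = 137 with buyers paying $28 and producers receiving $10 (the $18 wedge).
ΔCS is the trapezoid between Q = 137 and Q = 161 of height $12: ½ · (161 + 137) · 12 = $1788.

Consumer surplus falls by $1788 hundred.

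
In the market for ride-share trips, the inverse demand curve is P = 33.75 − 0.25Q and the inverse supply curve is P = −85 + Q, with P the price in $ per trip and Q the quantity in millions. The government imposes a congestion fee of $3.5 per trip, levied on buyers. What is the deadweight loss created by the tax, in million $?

Rewrite in direct form: Qd = 135 − 4P and Qs = P + 85.
Without the tax, 135 − 4P = P + 85 gives 5P = 50, so P* = $10 and Q* = 95.
With the tax collected from buyers, demand (in seller-price terms) shifts: Qd = 135 − 4(P + 3.5).
Solving gives Q = 92.2 with buyers paying $10.7 and producers receiving $7.2 (the $3.5 wedge).
Quantity falls by |ΔQ| = |95 − 92.2| = 2.8.
DWL = ½ · t · |ΔQ| = ½ · 3.5 · 2.8 = $4.9.

Deadweight loss = $4.9 million.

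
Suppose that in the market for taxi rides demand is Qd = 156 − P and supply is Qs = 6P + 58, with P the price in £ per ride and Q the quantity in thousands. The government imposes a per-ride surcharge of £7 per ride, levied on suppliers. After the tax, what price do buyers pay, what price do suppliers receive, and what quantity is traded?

Buyers pay £20; suppliers receive £13; quantity = 136.

Without the tax, 156 − P = 6P + 58 gives 7P = 98, so P* = £14 and Q* = 142.
With the tax collected from suppliers, supply shifts: Qs = 6(P − 7) + 58.
New equilibrium: buyers pay £20, suppliers receive £13, Q = 136. (Wedge: Pb − Ps = 7.)
The less price-elastic side of the market bears the larger share of a per-unit tax.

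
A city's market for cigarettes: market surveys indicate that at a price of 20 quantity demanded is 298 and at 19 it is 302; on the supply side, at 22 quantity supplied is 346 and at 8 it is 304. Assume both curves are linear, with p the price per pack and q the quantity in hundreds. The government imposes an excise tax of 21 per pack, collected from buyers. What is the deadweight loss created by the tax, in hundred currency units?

Deadweight loss = 378 hundred.

Demand slope: (302 − 298)/(19 − 20) = -4, so qd = 378 − 4p.
Supply slope: (304 − 346)/(8 − 22) = 3, so qs = 3p + 280.
Without the tax, 378 − 4p = 3p + 280 gives 7p = 98, so p* = 14 and q* = 322.
With the tax collected from buyers, demand (in seller-price terms) shifts: qd = 378 − 4(p + 21).
Solving gives q = 286 with buyers paying 23 and producers receiving 2 (the 21 wedge).
Quantity falls by |ΔQ| = |322 − 286| = 36.
DWL = ½ · t · |ΔQ| = ½ · 21 · 36 = 378.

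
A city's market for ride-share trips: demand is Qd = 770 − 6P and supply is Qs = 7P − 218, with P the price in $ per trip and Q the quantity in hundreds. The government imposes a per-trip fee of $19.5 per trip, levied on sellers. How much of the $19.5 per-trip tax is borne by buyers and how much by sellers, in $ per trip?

Buyers bear $10.5 per trip; sellers bear $9 per trip.

Before the tax: set 770 − 6P = 7P − 218 → P* = $76, Q* = 314.
With the tax collected from sellers, supply shifts: Qs = 7(P − 19.5) − 218.
Solving gives Q = 251 with buyers paying $86.5 and sellers receiving $67 (the $19.5 wedge).
Burden on buyers: $10.5; on sellers: $9. (They sum to $19.5.)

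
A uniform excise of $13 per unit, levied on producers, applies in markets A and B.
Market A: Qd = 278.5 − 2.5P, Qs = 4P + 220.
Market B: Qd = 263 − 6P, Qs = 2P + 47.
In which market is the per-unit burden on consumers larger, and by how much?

Market A: pre-tax P* = $9, Q* = 256; post-tax Q = 236; per-unit burden on consumers = $8.
Market B: pre-tax P* = $27, Q* = 101; post-tax Q = 81.5; per-unit burden on consumers = $3.25.
Difference: $8 vs $3.25 → market A is larger by $4.75.

Market A, by $4.75.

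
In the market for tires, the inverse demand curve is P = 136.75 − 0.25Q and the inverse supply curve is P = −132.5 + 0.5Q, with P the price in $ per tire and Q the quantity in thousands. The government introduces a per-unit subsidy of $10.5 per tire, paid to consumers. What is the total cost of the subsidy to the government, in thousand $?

Government outlay = $3916.5 thousand.

Rewrite in direct form: Qd = 547 − 4P and Qs = 2P + 265.
Before the subsidy: set 547 − 4P = 2P + 265 → P* = $47, Q* = 359.
With a per-unit subsidy paid to consumers, each effectively pays P − 10.5, so demand becomes Qd = 547 − 4(P − 10.5).
Solving gives Q = 373 with consumers paying $43.5 and suppliers receiving $54 (the $10.5 wedge).
Outlay = t · Q = 10.5 · 373 = $3916.5.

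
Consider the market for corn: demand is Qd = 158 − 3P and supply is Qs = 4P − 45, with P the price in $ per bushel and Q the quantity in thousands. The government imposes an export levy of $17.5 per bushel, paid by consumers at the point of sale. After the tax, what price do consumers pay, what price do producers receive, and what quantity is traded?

Before the tax: set 158 − 3P = 4P − 45 → P* = $29, Q* = 71.
With the tax collected from consumers, demand (in seller-price terms) shifts: Qd = 158 − 3(P + 17.5).
New equilibrium: consumers pay $39, producers receive $21.5, Q = 41. (Wedge: Pb − Ps = 17.5.)

Consumers pay $39; producers receive $21.5; quantity = 41.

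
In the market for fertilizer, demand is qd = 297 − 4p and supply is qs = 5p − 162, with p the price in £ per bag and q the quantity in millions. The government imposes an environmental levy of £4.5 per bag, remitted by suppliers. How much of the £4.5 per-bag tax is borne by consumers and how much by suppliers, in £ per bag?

Consumers bear £2.5 per bag; suppliers bear £2 per bag.

Without the tax, 297 − 4p = 5p − 162 gives 9p = 459, so p* = £51 and q* = 93.
With the tax collected from suppliers, supply shifts: qs = 5(p − 4.5) − 162.
New equilibrium: consumers pay £53.5, suppliers receive £49, q = 83. (Wedge: pb − ps = 4.5.)
Burden on consumers: £2.5; on suppliers: £2. (They sum to £4.5.)
The less price-elastic side of the market bears the larger share of a per-unit tax.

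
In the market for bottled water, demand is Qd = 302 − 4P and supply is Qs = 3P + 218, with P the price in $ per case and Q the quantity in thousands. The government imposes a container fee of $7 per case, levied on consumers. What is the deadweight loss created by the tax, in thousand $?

Deadweight loss = $42 thousand.

Without the tax, 302 − 4P = 3P + 218 gives 7P = 84, so P* = $12 and Q* = 254.
With the tax collected from consumers, demand (in seller-price terms) shifts: Qd = 302 − 4(P + 7).
New equilibrium: consumers pay $15, suppliers receive $8, Q = 242. (Wedge: Pb − Ps = 7.)
Quantity falls by |ΔQ| = |254 − 242| = 12.
DWL = ½ · t · |ΔQ| = ½ · 7 · 12 = $42.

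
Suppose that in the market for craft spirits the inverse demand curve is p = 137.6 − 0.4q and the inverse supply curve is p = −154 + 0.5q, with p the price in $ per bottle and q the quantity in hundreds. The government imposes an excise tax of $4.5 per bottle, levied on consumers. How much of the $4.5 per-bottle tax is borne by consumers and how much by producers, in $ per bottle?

Consumers bear $2 per bottle; producers bear $2.5 per bottle.

Rewrite in direct form: qd = 344 − 2.5p and qs = 2p + 308.
Before the tax: set 344 − 2.5p = 2p + 308 → p* = $8, q* = 324.
With the tax collected from consumers, demand (in seller-price terms) shifts: qd = 344 − 2.5(p + 4.5).
New equilibrium: consumers pay $10, producers receive $5.5, q = 319. (Wedge: pb − ps = 4.5.)
Burden on consumers: $2; on producers: $2.5. (They sum to $4.5.)
The less price-elastic side of the market bears the larger share of a per-unit tax.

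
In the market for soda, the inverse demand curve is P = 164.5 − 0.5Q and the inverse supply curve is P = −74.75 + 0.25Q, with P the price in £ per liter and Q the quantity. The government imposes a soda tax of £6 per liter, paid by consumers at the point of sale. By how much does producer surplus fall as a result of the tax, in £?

Producer surplus falls by £630.

Inverting to Q(P) form: Qd = 329 − 2P; Qs = 4P + 299.
Before the tax: set 329 − 2P = 4P + 299 → P* = £5, Q* = 319.
With the tax collected from consumers, demand (in seller-price terms) shifts: Qd = 329 − 2(P + 6).
New equilibrium: consumers pay £9, sellers receive £3, Q = 311. (Wedge: Pb − Ps = 6.)
ΔPS is the trapezoid between Q = 311 and Q = 319 of height £2: ½ · (319 + 311) · 2 = £630.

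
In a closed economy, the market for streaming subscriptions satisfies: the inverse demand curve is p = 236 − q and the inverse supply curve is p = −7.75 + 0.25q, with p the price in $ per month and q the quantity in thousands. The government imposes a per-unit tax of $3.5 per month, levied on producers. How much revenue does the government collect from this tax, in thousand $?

Inverting to q(p) form: qd = 236 − p; qs = 4p + 31.
Without the tax, 236 − p = 4p + 31 gives 5p = 205, so p* = $41 and q* = 195.
With the tax collected from producers, supply shifts: qs = 4(p − 3.5) + 31.
Solving gives q = 192.2 with consumers paying $43.8 and producers receiving $40.3 (the $3.5 wedge).
Revenue = t · Q = 3.5 · 192.2 = $672.7.

Tax revenue = $672.7 thousand.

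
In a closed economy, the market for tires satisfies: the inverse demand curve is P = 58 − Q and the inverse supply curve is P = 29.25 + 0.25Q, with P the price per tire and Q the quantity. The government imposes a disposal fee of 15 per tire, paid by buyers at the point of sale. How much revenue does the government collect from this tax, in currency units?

Tax revenue = 165.

Inverting to Q(P) form: Qd = 58 − P; Qs = 4P − 117.
Without the tax, 58 − P = 4P − 117 gives 5P = 175, so P* = 35 and Q* = 23.
With the tax collected from buyers, demand (in seller-price terms) shifts: Qd = 58 − (P + 15).
Solving gives Q = 11 with buyers paying 47 and producers receiving 32 (the 15 wedge).
Revenue = t · Q = 15 · 11 = 165.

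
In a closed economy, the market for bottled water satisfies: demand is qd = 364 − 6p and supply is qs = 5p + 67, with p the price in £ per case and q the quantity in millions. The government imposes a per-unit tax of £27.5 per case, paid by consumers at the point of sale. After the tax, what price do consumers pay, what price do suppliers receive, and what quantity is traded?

Before the tax: set 364 − 6p = 5p + 67 → p* = £27, q* = 202.
With the tax collected from consumers, demand (in seller-price terms) shifts: qd = 364 − 6(p + 27.5).
New equilibrium: consumers pay £39.5, suppliers receive £12, q = 127. (Wedge: pb − ps = 27.5.)
The less price-elastic side of the market bears the larger share of a per-unit tax.

Consumers pay £39.5; suppliers receive £12; quantity = 127.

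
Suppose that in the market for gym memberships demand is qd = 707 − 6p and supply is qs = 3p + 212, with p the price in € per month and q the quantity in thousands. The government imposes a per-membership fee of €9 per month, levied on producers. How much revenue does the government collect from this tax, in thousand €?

Before the tax: set 707 − 6p = 3p + 212 → p* = €55, q* = 377.
With the tax collected from producers, supply shifts: qs = 3(p − 9) + 212.
Solving gives q = 359 with buyers paying €58 and producers receiving €49 (the €9 wedge).
Revenue = t · Q = 9 · 359 = €3231.

Tax revenue = €3231 thousand.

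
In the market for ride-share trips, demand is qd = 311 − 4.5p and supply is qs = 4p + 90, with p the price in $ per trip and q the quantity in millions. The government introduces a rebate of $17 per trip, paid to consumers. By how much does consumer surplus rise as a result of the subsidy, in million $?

Consumer surplus rises by $1696 million.

Without the subsidy, 311 − 4.5p = 4p + 90 gives 8.5p = 221, so p* = $26 and q* = 194.
With a per-unit subsidy paid to consumers, each effectively pays p − 17, so demand becomes qd = 311 − 4.5(p − 17).
New equilibrium: consumers pay $18, suppliers receive $35, q = 230. (Wedge: pb − ps = −17.)
ΔCS is the trapezoid between Q = 230 and Q = 194 of height $8: ½ · (194 + 230) · 8 = $1696.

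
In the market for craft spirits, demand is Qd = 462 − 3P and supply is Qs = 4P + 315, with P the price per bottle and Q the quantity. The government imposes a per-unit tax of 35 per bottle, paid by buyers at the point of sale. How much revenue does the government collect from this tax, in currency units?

Tax revenue = 11865.

Before the tax: set 462 − 3P = 4P + 315 → P* = 21, Q* = 399.
With the tax collected from buyers, demand (in seller-price terms) shifts: Qd = 462 − 3(P + 35).
New equilibrium: buyers pay 41, suppliers receive 6, Q = 339. (Wedge: Pb − Ps = 35.)
Revenue = t · Q = 35 · 339 = 11865.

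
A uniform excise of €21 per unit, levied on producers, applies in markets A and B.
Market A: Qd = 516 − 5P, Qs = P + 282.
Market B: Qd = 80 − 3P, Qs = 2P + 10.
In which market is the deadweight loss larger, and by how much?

Market B, by €80.85.

Market A: pre-tax P* = €39, Q* = 321; post-tax Q = 303.5; deadweight loss = €183.75.
Market B: pre-tax P* = €14, Q* = 38; post-tax Q = 12.8; deadweight loss = €264.6.
Difference: €183.75 vs €264.6 → market B is larger by €80.85.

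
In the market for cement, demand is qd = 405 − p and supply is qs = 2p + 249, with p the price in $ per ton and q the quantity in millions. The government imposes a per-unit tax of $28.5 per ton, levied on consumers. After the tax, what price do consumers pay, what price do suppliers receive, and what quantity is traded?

Without the tax, 405 − p = 2p + 249 gives 3p = 156, so p* = $52 and q* = 353.
With the tax collected from consumers, demand (in seller-price terms) shifts: qd = 405 − (p + 28.5).
New equilibrium: consumers pay $71, suppliers receive $42.5, q = 334. (Wedge: pb − ps = 28.5.)
The less price-elastic side of the market bears the larger share of a per-unit tax.

Consumers pay $71; suppliers receive $42.5; quantity = 334.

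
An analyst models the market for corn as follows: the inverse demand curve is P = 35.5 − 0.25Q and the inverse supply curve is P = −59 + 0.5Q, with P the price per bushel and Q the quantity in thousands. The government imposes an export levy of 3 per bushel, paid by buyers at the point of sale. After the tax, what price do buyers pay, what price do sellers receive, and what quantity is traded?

Rewrite in direct form: Qd = 142 − 4P and Qs = 2P + 118.
Before the tax: set 142 − 4P = 2P + 118 → P* = 4, Q* = 126.
With the tax collected from buyers, demand (in seller-price terms) shifts: Qd = 142 − 4(P + 3).
Solving gives Q = 122 with buyers paying 5 and sellers receiving 2 (the 3 wedge).

Buyers pay 5; sellers receive 2; quantity = 122.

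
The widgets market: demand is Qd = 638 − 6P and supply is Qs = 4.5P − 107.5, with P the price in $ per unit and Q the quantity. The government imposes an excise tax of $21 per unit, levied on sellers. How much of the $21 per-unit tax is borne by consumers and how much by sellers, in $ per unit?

Consumers bear $9 per unit; sellers bear $12 per unit.

Without the tax, 638 − 6P = 4.5P − 107.5 gives 10.5P = 745.5, so P* = $71 and Q* = 212.
With the tax collected from sellers, supply shifts: Qs = 4.5(P − 21) − 107.5.
Solving gives Q = 158 with consumers paying $80 and sellers receiving $59 (the $21 wedge).
Burden on consumers: $9; on sellers: $12. (They sum to $21.)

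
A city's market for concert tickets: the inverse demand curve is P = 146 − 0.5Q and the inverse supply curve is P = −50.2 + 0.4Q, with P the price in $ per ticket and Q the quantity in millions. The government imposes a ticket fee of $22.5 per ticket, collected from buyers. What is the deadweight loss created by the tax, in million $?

Deadweight loss = $281.25 million.

Rewrite in direct form: Qd = 292 − 2P and Qs = 2.5P + 125.5.
Before the tax: set 292 − 2P = 2.5P + 125.5 → P* = $37, Q* = 218.
With the tax collected from buyers, demand (in seller-price terms) shifts: Qd = 292 − 2(P + 22.5).
New equilibrium: buyers pay $49.5, producers receive $27, Q = 193. (Wedge: Pb − Ps = 22.5.)
Quantity falls by |ΔQ| = |218 − 193| = 25.
DWL = ½ · t · |ΔQ| = ½ · 22.5 · 25 = $281.25.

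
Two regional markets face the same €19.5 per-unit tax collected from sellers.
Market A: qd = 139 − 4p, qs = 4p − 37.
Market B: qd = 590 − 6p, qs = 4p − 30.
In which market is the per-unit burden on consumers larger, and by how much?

Market A, by €1.95.

Market A: pre-tax p* = €22, q* = 51; post-tax q = 12; per-unit burden on consumers = €9.75.
Market B: pre-tax p* = €62, q* = 218; post-tax q = 171.2; per-unit burden on consumers = €7.8.
Difference: €9.75 vs €7.8 → market A is larger by €1.95.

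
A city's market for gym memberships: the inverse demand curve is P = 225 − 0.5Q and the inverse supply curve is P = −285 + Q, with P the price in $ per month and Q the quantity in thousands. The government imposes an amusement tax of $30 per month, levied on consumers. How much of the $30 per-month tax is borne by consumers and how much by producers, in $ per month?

Rewrite in direct form: Qd = 450 − 2P and Qs = P + 285.
Without the tax, 450 − 2P = P + 285 gives 3P = 165, so P* = $55 and Q* = 340.
With the tax collected from consumers, demand (in seller-price terms) shifts: Qd = 450 − 2(P + 30).
Solving gives Q = 320 with consumers paying $65 and producers receiving $35 (the $30 wedge).
Burden on consumers: $10; on producers: $20. (They sum to $30.)

Consumers bear $10 per month; producers bear $20 per month.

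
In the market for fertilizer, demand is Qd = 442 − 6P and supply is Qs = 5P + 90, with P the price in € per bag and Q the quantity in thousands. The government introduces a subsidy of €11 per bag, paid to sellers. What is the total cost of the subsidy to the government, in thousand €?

Government outlay = €3080 thousand.

Before the subsidy: set 442 − 6P = 5P + 90 → P* = €32, Q* = 250.
With a per-unit subsidy paid to sellers, each receives P + 11 per unit sold, so supply becomes Qs = 5(P + 11) + 90.
Solving gives Q = 280 with consumers paying €27 and sellers receiving €38 (the €11 wedge).
Outlay = t · Q = 11 · 280 = €3080.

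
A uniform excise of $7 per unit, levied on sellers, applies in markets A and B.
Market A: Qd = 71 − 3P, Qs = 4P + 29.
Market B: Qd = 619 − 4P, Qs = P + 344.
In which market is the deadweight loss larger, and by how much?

Market A, by $22.4.

Market A: pre-tax P* = $6, Q* = 53; post-tax Q = 41; deadweight loss = $42.
Market B: pre-tax P* = $55, Q* = 399; post-tax Q = 393.4; deadweight loss = $19.6.
Difference: $42 vs $19.6 → market A is larger by $22.4.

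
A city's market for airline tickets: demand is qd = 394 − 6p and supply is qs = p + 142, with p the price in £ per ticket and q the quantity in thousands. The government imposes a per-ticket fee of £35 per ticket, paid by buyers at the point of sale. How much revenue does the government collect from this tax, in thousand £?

Without the tax, 394 − 6p = p + 142 gives 7p = 252, so p* = £36 and q* = 178.
With the tax collected from buyers, demand (in seller-price terms) shifts: qd = 394 − 6(p + 35).
Solving gives q = 148 with buyers paying £41 and suppliers receiving £6 (the £35 wedge).
Revenue = t · Q = 35 · 148 = £5180.

Tax revenue = £5180 thousand.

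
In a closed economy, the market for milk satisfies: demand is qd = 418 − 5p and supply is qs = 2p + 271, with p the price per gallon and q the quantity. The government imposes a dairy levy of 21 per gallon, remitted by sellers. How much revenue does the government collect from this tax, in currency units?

Before the tax: set 418 − 5p = 2p + 271 → p* = 21, q* = 313.
With the tax collected from sellers, supply shifts: qs = 2(p − 21) + 271.
Solving gives q = 283 with buyers paying 27 and sellers receiving 6 (the 21 wedge).
Revenue = t · Q = 21 · 283 = 5943.

Tax revenue = 5943.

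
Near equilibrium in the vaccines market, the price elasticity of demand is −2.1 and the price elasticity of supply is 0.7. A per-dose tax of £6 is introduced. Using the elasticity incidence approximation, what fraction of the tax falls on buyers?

Incidence ratio: buyers' share ≈ εs / (εs + |εd|) = 0.7 / (0.7 + 2.1) = 0.25.
Supply is the less elastic side, so buyers bear the smaller share.

Buyers' share ≈ 0.25.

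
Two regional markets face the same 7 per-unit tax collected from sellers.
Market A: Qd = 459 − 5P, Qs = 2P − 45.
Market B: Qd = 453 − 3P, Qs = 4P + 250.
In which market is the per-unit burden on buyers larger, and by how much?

Market A: pre-tax P* = 72, Q* = 99; post-tax Q = 89; per-unit burden on buyers = 2.
Market B: pre-tax P* = 29, Q* = 366; post-tax Q = 354; per-unit burden on buyers = 4.
Difference: 2 vs 4 → market B is larger by 2.

Market B, by 2.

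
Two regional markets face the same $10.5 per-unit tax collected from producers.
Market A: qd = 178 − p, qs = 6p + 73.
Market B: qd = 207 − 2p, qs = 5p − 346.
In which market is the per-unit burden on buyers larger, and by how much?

Market A, by $1.5.

Market A: pre-tax p* = $15, q* = 163; post-tax q = 154; per-unit burden on buyers = $9.
Market B: pre-tax p* = $79, q* = 49; post-tax q = 34; per-unit burden on buyers = $7.5.
Difference: $9 vs $7.5 → market A is larger by $1.5.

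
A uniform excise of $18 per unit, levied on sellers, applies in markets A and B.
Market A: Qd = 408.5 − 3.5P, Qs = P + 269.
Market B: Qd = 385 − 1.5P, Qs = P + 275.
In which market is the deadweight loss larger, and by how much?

Market A, by $28.8.

Market A: pre-tax P* = $31, Q* = 300; post-tax Q = 286; deadweight loss = $126.
Market B: pre-tax P* = $44, Q* = 319; post-tax Q = 308.2; deadweight loss = $97.2.
Difference: $126 vs $97.2 → market A is larger by $28.8.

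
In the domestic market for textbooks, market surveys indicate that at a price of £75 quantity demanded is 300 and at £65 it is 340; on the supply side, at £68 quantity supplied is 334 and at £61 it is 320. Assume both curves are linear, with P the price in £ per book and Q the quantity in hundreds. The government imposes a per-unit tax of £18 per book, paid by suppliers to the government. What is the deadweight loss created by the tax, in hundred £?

Deadweight loss = £216 hundred.

Demand slope: (340 − 300)/(65 − 75) = -4, so Qd = 600 − 4P.
Supply slope: (320 − 334)/(61 − 68) = 2, so Qs = 2P + 198.
Before the tax: set 600 − 4P = 2P + 198 → P* = £67, Q* = 332.
With the tax collected from suppliers, supply shifts: Qs = 2(P − 18) + 198.
Solving gives Q = 308 with consumers paying £73 and suppliers receiving £55 (the £18 wedge).
Quantity falls by |ΔQ| = |332 − 308| = 24.
DWL = ½ · t · |ΔQ| = ½ · 18 · 24 = £216.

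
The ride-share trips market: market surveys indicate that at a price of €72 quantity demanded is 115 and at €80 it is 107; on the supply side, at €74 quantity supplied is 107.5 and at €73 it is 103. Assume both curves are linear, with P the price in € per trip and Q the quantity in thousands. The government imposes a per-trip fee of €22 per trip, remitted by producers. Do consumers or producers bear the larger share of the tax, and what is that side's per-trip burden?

Demand slope: (107 − 115)/(80 − 72) = -1, so Qd = 187 − P.
Supply slope: (103 − 107.5)/(73 − 74) = 4.5, so Qs = 4.5P − 225.5.
Without the tax, 187 − P = 4.5P − 225.5 gives 5.5P = 412.5, so P* = €75 and Q* = 112.
With the tax collected from producers, supply shifts: Qs = 4.5(P − 22) − 225.5.
New equilibrium: consumers pay €93, producers receive €71, Q = 94. (Wedge: Pb − Ps = 22.)
Per-trip burden: consumers €18, producers €4.
Consumers take the larger share because demand is less price-elastic here (demand slope 1 vs supply slope 4.5).

Consumers bear the larger share: €18 per trip.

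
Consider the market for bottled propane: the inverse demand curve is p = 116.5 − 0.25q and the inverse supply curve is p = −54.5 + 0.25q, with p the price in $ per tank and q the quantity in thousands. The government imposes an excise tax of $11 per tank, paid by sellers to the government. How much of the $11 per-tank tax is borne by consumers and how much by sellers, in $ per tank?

Consumers bear $5.5 per tank; sellers bear $5.5 per tank.

Rewrite in direct form: qd = 466 − 4p and qs = 4p + 218.
Without the tax, 466 − 4p = 4p + 218 gives 8p = 248, so p* = $31 and q* = 342.
With the tax collected from sellers, supply shifts: qs = 4(p − 11) + 218.
New equilibrium: consumers pay $36.5, sellers receive $25.5, q = 320. (Wedge: pb − ps = 11.)
Burden on consumers: $5.5; on sellers: $5.5. (They sum to $11.)
The less price-elastic side of the market bears the larger share of a per-unit tax.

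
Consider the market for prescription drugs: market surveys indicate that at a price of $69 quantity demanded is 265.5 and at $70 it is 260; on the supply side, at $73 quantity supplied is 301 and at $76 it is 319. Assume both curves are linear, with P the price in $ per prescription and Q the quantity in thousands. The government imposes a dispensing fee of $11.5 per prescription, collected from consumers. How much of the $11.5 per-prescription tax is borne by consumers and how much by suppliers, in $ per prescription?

Consumers bear $6 per prescription; suppliers bear $5.5 per prescription.

Demand slope: (260 − 265.5)/(70 − 69) = -5.5, so Qd = 645 − 5.5P.
Supply slope: (319 − 301)/(76 − 73) = 6, so Qs = 6P − 137.
Without the tax, 645 − 5.5P = 6P − 137 gives 11.5P = 782, so P* = $68 and Q* = 271.
With the tax collected from consumers, demand (in seller-price terms) shifts: Qd = 645 − 5.5(P + 11.5).
New equilibrium: consumers pay $74, suppliers receive $62.5, Q = 238. (Wedge: Pb − Ps = 11.5.)
Burden on consumers: $6; on suppliers: $5.5. (They sum to $11.5.)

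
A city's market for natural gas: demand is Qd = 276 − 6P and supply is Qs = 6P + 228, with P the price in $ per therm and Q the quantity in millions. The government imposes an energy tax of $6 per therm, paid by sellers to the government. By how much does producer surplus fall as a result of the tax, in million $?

Producer surplus falls by $729 million.

Without the tax, 276 − 6P = 6P + 228 gives 12P = 48, so P* = $4 and Q* = 252.
With the tax collected from sellers, supply shifts: Qs = 6(P − 6) + 228.
New equilibrium: buyers pay $7, sellers receive $1, Q = 234. (Wedge: Pb − Ps = 6.)
ΔPS is the trapezoid between Q = 234 and Q = 252 of height $3: ½ · (252 + 234) · 3 = $729.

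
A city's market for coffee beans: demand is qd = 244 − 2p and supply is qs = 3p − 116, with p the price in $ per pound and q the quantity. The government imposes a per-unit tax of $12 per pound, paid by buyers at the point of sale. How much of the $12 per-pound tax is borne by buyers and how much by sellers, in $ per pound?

Before the tax: set 244 − 2p = 3p − 116 → p* = $72, q* = 100.
With the tax collected from buyers, demand (in seller-price terms) shifts: qd = 244 − 2(p + 12).
New equilibrium: buyers pay $79.2, sellers receive $67.2, q = 85.6. (Wedge: pb − ps = 12.)
Burden on buyers: $7.2; on sellers: $4.8. (They sum to $12.)
The less price-elastic side of the market bears the larger share of a per-unit tax.

Buyers bear $7.2 per pound; sellers bear $4.8 per pound.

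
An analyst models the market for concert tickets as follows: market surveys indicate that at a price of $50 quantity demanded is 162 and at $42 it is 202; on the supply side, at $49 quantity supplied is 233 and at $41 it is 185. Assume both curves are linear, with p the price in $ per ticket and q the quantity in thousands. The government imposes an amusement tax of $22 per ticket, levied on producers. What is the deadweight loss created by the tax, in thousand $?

Demand slope: (202 − 162)/(42 − 50) = -5, so qd = 412 − 5p.
Supply slope: (185 − 233)/(41 − 49) = 6, so qs = 6p − 61.
Before the tax: set 412 − 5p = 6p − 61 → p* = $43, q* = 197.
With the tax collected from producers, supply shifts: qs = 6(p − 22) − 61.
Solving gives q = 137 with consumers paying $55 and producers receiving $33 (the $22 wedge).
Quantity falls by |ΔQ| = |197 − 137| = 60.
DWL = ½ · t · |ΔQ| = ½ · 22 · 60 = $660.

Deadweight loss = $660 thousand.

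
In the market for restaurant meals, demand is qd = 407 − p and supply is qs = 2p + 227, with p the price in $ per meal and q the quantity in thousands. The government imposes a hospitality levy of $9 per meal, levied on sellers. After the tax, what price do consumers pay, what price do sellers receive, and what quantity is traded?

Consumers pay $66; sellers receive $57; quantity = 341.

Before the tax: set 407 − p = 2p + 227 → p* = $60, q* = 347.
With the tax collected from sellers, supply shifts: qs = 2(p − 9) + 227.
New equilibrium: consumers pay $66, sellers receive $57, q = 341. (Wedge: pb − ps = 9.)
The less price-elastic side of the market bears the larger share of a per-unit tax.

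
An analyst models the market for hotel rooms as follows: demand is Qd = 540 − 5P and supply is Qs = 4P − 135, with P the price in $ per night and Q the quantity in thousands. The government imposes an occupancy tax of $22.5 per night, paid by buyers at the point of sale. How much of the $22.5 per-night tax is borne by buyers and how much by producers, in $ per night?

Buyers bear $10 per night; producers bear $12.5 per night.

Without the tax, 540 − 5P = 4P − 135 gives 9P = 675, so P* = $75 and Q* = 165.
With the tax collected from buyers, demand (in seller-price terms) shifts: Qd = 540 − 5(P + 22.5).
Solving gives Q = 115 with buyers paying $85 and producers receiving $62.5 (the $22.5 wedge).
Burden on buyers: $10; on producers: $12.5. (They sum to $22.5.)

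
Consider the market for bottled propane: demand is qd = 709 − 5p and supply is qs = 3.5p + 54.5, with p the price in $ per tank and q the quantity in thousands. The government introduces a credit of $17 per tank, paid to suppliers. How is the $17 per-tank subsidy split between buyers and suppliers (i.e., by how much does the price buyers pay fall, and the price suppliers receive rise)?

Buyers gain $7 per tank; suppliers gain $10 per tank.

Without the subsidy, 709 − 5p = 3.5p + 54.5 gives 8.5p = 654.5, so p* = $77 and q* = 324.
With a per-unit subsidy paid to suppliers, each receives p + 17 per unit sold, so supply becomes qs = 3.5(p + 17) + 54.5.
Solving gives q = 359 with buyers paying $70 and suppliers receiving $87 (the $17 wedge).
Gain to buyers: $7; to suppliers: $10. (They sum to $17.)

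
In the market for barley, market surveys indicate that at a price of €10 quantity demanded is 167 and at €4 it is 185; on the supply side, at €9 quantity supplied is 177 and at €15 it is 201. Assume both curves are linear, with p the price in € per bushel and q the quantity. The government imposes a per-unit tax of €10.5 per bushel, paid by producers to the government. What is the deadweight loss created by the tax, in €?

Demand slope: (185 − 167)/(4 − 10) = -3, so qd = 197 − 3p.
Supply slope: (201 − 177)/(15 − 9) = 4, so qs = 4p + 141.
Without the tax, 197 − 3p = 4p + 141 gives 7p = 56, so p* = €8 and q* = 173.
With the tax collected from producers, supply shifts: qs = 4(p − 10.5) + 141.
Solving gives q = 155 with consumers paying €14 and producers receiving €3.5 (the €10.5 wedge).
Quantity falls by |ΔQ| = |173 − 155| = 18.
DWL = ½ · t · |ΔQ| = ½ · 10.5 · 18 = €94.5.

Deadweight loss = €94.5.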